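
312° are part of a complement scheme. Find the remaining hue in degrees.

132°

The complement sits 180° across the wheel.
The full set through 312° is {132°, 312°}.
Given {312°}, the missing hue is 132°.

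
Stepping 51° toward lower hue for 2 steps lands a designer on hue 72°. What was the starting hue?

174°

2 steps of 51° (toward lower hue) give a net shift of −102°.
Start = end − shift: 72 + 102 = 174°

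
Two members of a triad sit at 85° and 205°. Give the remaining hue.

A triad spaces three hues 120° apart.
The full set is {85°, 205°, 325°}.

325°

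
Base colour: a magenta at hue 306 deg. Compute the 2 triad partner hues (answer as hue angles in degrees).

66° and 186°

A triad places three hues 120° apart.
306 + 120 = 426 → 426 − 360 = 66°
306 + 240 = 546 → 546 − 360 = 186°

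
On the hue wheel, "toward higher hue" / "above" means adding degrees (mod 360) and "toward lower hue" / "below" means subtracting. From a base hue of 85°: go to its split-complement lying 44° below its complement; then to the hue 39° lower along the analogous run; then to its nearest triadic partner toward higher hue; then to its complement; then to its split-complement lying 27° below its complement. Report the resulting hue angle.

275°

85 + 136 = 221°   (split-comp 44° ↓)
221 − 39 = 182°   (analog 39° ↓)
182 + 120 = 302°   (triadic ↑)
302 + 180 = 482 → 482 − 360 = 122°   (complement)
122 + 153 = 275°   (split-comp 27° ↓)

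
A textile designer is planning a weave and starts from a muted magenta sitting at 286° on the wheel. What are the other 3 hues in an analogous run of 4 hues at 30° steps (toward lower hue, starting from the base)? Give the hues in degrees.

Analogous hues sit every 30° along the wheel.
286 − 30 = 256°
286 − 60 = 226°
286 − 90 = 196°

256°, 226°, and 196°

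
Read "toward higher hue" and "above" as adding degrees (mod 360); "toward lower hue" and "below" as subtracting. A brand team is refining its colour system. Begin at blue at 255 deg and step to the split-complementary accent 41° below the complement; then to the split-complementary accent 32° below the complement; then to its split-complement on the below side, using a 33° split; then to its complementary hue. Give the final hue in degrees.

149°

255 + 139 = 394 → 394 − 360 = 34°   (split-comp 41° ↓)
34 + 148 = 182°   (split-comp 32° ↓)
182 + 147 = 329°   (split-comp 33° ↓)
329 + 180 = 509 → 509 − 360 = 149°   (complement)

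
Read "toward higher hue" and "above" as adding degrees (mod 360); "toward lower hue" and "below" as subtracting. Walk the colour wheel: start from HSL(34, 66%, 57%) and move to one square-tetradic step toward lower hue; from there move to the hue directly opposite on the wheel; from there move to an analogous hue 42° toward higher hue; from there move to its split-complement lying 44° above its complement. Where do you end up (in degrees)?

square ↓ −90°: 34 − 90 = -56 → -56 + 360 = 304°
complement +180°: 304 + 180 = 484 → 484 − 360 = 124°
analog 42° ↑ +42°: 124 + 42 = 166°
split-comp 44° ↑ +224°: 166 + 224 = 390 → 390 − 360 = 30°

30°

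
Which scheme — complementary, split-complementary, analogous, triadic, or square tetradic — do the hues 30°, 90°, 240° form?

Sort the hues: 30°, 90°, 240°.
Successive gaps around the wheel: 60°, 150°, 150°.
Two 150° gaps and one 60° gap — a base hue opposite a pair of accents 30° either side of its complement — is the split-complementary pattern.

split-complementary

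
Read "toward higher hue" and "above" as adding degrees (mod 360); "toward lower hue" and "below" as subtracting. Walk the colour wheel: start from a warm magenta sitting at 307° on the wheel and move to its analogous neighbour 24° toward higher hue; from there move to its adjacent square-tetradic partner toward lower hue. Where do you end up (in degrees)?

307 + 24 = 331°   (analog 24° ↑)
331 − 90 = 241°   (square ↓)

241°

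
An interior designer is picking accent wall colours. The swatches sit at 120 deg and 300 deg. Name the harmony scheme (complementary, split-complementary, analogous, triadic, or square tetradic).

complementary

Sort the hues: 120°, 300°.
Successive gaps around the wheel: 180°, 180°.
Two hues 180° apart are complementary.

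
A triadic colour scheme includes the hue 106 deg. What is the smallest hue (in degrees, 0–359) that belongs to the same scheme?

A triad places three hues 120° apart.
The full set through 106° is {106°, 226°, 346°}.

106°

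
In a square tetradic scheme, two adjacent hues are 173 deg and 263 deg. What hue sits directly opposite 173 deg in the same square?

A square tetradic scheme places four hues 90° apart; opposite corners are 180° apart.
173 + 180 = 353°

353°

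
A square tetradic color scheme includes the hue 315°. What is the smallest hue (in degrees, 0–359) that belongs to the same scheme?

A square tetradic scheme places four hues every 90°.
The full set through 315° is {45°, 135°, 225°, 315°}.

45°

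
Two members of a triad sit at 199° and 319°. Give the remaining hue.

A triad spaces three hues 120° apart.
The full set is {79°, 199°, 319°}.

79°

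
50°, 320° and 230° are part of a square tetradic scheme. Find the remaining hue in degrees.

140°

A square tetradic scheme places four hues every 90°.
The full set through 50° is {50°, 140°, 230°, 320°}.
Given {50°, 230°, 320°}, the missing hue is 140°.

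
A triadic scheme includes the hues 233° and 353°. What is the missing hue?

113°

A triad places three hues 120° apart.
The full set through 233° is {113°, 233°, 353°}.
Given {233°, 353°}, the missing hue is 113°.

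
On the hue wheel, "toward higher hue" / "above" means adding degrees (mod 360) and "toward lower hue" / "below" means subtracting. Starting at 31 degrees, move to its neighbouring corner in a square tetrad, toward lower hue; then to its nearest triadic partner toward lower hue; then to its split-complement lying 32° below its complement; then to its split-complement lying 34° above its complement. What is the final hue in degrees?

183°

−90° (square ↓): 31 − 90 = -59 → -59 + 360 = 301°
−120° (triadic ↓): 301 − 120 = 181°
+148° (split-comp 32° ↓): 181 + 148 = 329°
+214° (split-comp 34° ↑): 329 + 214 = 543 → 543 − 360 = 183°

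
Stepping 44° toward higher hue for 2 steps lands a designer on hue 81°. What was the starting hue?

2 steps of 44° (toward higher hue) give a net shift of +88°.
Start = end − shift: 81 − 88 = -7 → -7 + 360 = 353°

353°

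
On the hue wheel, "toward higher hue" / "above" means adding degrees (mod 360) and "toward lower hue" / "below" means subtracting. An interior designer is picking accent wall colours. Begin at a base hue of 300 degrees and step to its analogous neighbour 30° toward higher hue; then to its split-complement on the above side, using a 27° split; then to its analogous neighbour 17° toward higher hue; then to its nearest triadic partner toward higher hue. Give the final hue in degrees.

314°

300 + 30 = 330°   (analog 30° ↑)
330 + 207 = 537 → 537 − 360 = 177°   (split-comp 27° ↑)
177 + 17 = 194°   (analog 17° ↑)
194 + 120 = 314°   (triadic ↑)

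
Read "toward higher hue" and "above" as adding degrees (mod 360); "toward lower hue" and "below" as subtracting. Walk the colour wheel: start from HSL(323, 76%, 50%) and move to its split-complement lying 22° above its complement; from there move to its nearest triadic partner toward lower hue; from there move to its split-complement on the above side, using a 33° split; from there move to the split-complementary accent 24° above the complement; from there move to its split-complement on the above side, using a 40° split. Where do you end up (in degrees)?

322°

+202° (split-comp 22° ↑): 323 + 202 = 525 → 525 − 360 = 165°
−120° (triadic ↓): 165 − 120 = 45°
+213° (split-comp 33° ↑): 45 + 213 = 258°
+204° (split-comp 24° ↑): 258 + 204 = 462 → 462 − 360 = 102°
+220° (split-comp 40° ↑): 102 + 220 = 322°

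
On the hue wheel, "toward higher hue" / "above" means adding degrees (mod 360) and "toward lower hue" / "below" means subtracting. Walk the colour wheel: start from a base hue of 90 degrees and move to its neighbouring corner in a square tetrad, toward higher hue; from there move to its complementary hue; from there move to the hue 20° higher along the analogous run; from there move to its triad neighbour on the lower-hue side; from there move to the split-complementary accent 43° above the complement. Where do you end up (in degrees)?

square ↑ +90°: 90 + 90 = 180°
complement +180°: 180 + 180 = 360 → 360 − 360 = 0°
analog 20° ↑ +20°: 0 + 20 = 20°
triadic ↓ −120°: 20 − 120 = -100 → -100 + 360 = 260°
split-comp 43° ↑ +223°: 260 + 223 = 483 → 483 − 360 = 123°

123°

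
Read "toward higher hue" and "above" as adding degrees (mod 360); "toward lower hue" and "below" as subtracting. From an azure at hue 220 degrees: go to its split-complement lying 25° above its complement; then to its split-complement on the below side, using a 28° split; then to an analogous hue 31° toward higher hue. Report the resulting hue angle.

248°

split-comp 25° ↑ +205°: 220 + 205 = 425 → 425 − 360 = 65°
split-comp 28° ↓ +152°: 65 + 152 = 217°
analog 31° ↑ +31°: 217 + 31 = 248°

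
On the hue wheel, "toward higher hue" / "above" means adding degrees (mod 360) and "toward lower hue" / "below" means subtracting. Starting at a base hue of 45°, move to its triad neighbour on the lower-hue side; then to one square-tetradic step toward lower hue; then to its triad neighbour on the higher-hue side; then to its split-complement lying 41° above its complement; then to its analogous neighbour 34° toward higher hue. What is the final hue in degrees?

210°

triadic ↓ −120°: 45 − 120 = -75 → -75 + 360 = 285°
square ↓ −90°: 285 − 90 = 195°
triadic ↑ +120°: 195 + 120 = 315°
split-comp 41° ↑ +221°: 315 + 221 = 536 → 536 − 360 = 176°
analog 34° ↑ +34°: 176 + 34 = 210°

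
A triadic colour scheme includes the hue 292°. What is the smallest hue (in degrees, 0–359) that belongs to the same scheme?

A triad places three hues 120° apart.
The full set through 292° is {52°, 172°, 292°}.

52°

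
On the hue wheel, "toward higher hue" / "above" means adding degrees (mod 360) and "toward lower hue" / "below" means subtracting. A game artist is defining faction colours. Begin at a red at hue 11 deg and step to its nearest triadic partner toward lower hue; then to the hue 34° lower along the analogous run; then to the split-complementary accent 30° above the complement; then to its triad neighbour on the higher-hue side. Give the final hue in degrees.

11 − 120 = -109 → -109 + 360 = 251°   (triadic ↓)
251 − 34 = 217°   (analog 34° ↓)
217 + 210 = 427 → 427 − 360 = 67°   (split-comp 30° ↑)
67 + 120 = 187°   (triadic ↑)

187°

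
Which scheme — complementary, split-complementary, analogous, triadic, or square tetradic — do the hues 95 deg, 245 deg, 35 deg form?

Sort the hues: 35°, 95°, 245°.
Successive gaps around the wheel: 60°, 150°, 150°.
Two 150° gaps and one 60° gap — a base hue opposite a pair of accents 30° either side of its complement — is the split-complementary pattern.

split-complementary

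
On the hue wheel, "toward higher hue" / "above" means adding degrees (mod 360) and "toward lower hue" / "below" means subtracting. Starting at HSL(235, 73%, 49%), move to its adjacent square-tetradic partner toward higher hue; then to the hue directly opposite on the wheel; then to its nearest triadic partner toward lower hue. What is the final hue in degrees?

+90° (square ↑): 235 + 90 = 325°
+180° (complement): 325 + 180 = 505 → 505 − 360 = 145°
−120° (triadic ↓): 145 − 120 = 25°

25°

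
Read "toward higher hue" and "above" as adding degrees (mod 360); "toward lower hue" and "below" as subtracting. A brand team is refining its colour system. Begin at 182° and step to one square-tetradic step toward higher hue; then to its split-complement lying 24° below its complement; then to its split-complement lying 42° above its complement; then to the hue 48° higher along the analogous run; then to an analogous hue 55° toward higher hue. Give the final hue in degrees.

33°

182 + 90 = 272°   (square ↑)
272 + 156 = 428 → 428 − 360 = 68°   (split-comp 24° ↓)
68 + 222 = 290°   (split-comp 42° ↑)
290 + 48 = 338°   (analog 48° ↑)
338 + 55 = 393 → 393 − 360 = 33°   (analog 55° ↑)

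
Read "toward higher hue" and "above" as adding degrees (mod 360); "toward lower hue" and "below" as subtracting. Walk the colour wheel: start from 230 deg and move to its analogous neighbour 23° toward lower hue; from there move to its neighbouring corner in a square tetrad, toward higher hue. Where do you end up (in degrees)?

−23° (analog 23° ↓): 230 − 23 = 207°
+90° (square ↑): 207 + 90 = 297°

297°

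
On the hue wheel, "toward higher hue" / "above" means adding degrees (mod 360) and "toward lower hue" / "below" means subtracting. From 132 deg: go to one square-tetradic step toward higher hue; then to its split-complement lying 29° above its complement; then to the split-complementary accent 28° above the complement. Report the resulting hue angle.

279°

132 + 90 = 222°   (square ↑)
222 + 209 = 431 → 431 − 360 = 71°   (split-comp 29° ↑)
71 + 208 = 279°   (split-comp 28° ↑)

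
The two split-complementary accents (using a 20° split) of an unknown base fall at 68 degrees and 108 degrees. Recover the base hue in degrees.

The accents sit 20° either side of the complement, so the complement is their short-arc midpoint on the wheel.
Short-arc midpoint of 68° and 108°: 88°.
Base is 180° from the complement: 88 − 180 = -92 → -92 + 360 = 268°

268°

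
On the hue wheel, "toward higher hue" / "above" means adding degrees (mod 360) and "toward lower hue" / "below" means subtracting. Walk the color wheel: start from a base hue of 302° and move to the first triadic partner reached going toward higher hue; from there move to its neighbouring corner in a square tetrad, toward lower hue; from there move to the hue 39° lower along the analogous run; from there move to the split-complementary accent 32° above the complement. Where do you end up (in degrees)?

145°

302 + 120 = 422 → 422 − 360 = 62°   (triadic ↑)
62 − 90 = -28 → -28 + 360 = 332°   (square ↓)
332 − 39 = 293°   (analog 39° ↓)
293 + 212 = 505 → 505 − 360 = 145°   (split-comp 32° ↑)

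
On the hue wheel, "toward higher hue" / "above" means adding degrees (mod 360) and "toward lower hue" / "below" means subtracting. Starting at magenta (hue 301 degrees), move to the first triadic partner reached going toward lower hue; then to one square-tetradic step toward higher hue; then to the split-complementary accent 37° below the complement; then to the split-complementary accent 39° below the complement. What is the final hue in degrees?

−120° (triadic ↓): 301 − 120 = 181°
+90° (square ↑): 181 + 90 = 271°
+143° (split-comp 37° ↓): 271 + 143 = 414 → 414 − 360 = 54°
+141° (split-comp 39° ↓): 54 + 141 = 195°

195°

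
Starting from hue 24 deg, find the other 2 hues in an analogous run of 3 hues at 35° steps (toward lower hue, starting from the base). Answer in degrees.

349° and 314°

Analogous hues sit every 35° along the wheel.
24 − 35 = -11 → -11 + 360 = 349°
24 − 70 = -46 → -46 + 360 = 314°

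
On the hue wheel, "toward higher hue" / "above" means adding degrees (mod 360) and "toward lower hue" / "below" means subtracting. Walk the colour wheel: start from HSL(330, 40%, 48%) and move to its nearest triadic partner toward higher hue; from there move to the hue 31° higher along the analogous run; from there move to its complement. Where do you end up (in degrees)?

301°

triadic ↑ +120°: 330 + 120 = 450 → 450 − 360 = 90°
analog 31° ↑ +31°: 90 + 31 = 121°
complement +180°: 121 + 180 = 301°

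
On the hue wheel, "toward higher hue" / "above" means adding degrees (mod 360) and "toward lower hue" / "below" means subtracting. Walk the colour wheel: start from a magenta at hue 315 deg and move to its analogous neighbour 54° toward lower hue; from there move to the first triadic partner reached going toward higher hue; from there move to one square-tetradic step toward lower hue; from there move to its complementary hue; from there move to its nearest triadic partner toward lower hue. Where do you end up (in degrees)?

analog 54° ↓ −54°: 315 − 54 = 261°
triadic ↑ +120°: 261 + 120 = 381 → 381 − 360 = 21°
square ↓ −90°: 21 − 90 = -69 → -69 + 360 = 291°
complement +180°: 291 + 180 = 471 → 471 − 360 = 111°
triadic ↓ −120°: 111 − 120 = -9 → -9 + 360 = 351°

351°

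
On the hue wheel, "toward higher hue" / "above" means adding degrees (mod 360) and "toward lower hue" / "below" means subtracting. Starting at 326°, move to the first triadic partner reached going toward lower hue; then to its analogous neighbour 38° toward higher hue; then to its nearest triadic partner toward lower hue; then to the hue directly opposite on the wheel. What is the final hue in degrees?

304°

triadic ↓ −120°: 326 − 120 = 206°
analog 38° ↑ +38°: 206 + 38 = 244°
triadic ↓ −120°: 244 − 120 = 124°
complement +180°: 124 + 180 = 304°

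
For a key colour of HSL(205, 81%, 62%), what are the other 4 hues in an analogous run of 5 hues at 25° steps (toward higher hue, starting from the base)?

230°, 255°, 280° and 305°

Analogous hues sit every 25° along the wheel.
205 + 25 = 230°
205 + 50 = 255°
205 + 75 = 280°
205 + 100 = 305°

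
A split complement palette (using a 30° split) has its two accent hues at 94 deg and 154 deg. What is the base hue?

The accents sit 30° either side of the complement, so the complement is their short-arc midpoint on the wheel.
Short-arc midpoint of 94° and 154°: 124°.
Base is 180° from the complement: 124 − 180 = -56 → -56 + 360 = 304°

304°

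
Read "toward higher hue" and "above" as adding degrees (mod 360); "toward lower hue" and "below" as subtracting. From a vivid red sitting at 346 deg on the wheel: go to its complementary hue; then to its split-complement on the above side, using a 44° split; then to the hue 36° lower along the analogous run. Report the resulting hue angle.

346 + 180 = 526 → 526 − 360 = 166°   (complement)
166 + 224 = 390 → 390 − 360 = 30°   (split-comp 44° ↑)
30 − 36 = -6 → -6 + 360 = 354°   (analog 36° ↓)

354°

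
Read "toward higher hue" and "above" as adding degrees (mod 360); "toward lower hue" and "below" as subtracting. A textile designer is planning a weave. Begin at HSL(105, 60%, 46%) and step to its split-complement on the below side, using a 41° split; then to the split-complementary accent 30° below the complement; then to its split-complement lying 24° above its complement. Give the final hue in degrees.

238°

105 + 139 = 244°   (split-comp 41° ↓)
244 + 150 = 394 → 394 − 360 = 34°   (split-comp 30° ↓)
34 + 204 = 238°   (split-comp 24° ↑)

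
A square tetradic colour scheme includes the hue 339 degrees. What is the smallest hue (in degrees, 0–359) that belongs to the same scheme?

69°

A square tetradic scheme places four hues every 90°.
The full set through 339° is {69°, 159°, 249°, 339°}.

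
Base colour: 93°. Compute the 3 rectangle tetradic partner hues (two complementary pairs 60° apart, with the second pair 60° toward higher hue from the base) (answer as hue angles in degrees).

A rectangular tetradic uses two complementary pairs 60° apart: offsets 0°, 60°, 180°, 240°.
93 + 60 = 153°
93 + 180 = 273°
93 + 240 = 333°

153°, 273°, 333°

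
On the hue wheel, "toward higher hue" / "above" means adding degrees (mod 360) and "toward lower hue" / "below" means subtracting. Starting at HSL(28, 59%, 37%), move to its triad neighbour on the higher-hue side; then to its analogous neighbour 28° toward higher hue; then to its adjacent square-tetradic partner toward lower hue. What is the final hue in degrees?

86°

+120° (triadic ↑): 28 + 120 = 148°
+28° (analog 28° ↑): 148 + 28 = 176°
−90° (square ↓): 176 − 90 = 86°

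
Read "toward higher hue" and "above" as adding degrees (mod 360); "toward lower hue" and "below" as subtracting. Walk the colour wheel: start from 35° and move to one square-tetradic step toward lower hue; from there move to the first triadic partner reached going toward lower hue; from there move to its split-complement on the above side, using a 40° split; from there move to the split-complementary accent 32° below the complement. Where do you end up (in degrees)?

35 − 90 = -55 → -55 + 360 = 305°   (square ↓)
305 − 120 = 185°   (triadic ↓)
185 + 220 = 405 → 405 − 360 = 45°   (split-comp 40° ↑)
45 + 148 = 193°   (split-comp 32° ↓)

193°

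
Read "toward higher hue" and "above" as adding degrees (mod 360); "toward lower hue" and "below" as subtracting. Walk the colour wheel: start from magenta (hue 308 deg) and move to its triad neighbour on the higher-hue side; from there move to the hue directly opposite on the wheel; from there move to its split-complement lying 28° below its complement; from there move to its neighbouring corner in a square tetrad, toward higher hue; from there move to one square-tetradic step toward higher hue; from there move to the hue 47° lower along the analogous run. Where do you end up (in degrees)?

173°

+120° (triadic ↑): 308 + 120 = 428 → 428 − 360 = 68°
+180° (complement): 68 + 180 = 248°
+152° (split-comp 28° ↓): 248 + 152 = 400 → 400 − 360 = 40°
+90° (square ↑): 40 + 90 = 130°
+90° (square ↑): 130 + 90 = 220°
−47° (analog 47° ↓): 220 − 47 = 173°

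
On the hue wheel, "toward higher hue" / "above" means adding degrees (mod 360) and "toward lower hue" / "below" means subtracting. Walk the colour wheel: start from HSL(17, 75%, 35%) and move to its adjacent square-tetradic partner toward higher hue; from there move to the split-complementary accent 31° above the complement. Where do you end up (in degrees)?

+90° (square ↑): 17 + 90 = 107°
+211° (split-comp 31° ↑): 107 + 211 = 318°

318°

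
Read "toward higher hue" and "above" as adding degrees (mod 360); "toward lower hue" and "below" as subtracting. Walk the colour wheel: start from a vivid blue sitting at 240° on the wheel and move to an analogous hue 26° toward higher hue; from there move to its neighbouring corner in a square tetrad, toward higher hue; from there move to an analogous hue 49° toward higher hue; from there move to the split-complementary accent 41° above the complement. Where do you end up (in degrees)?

+26° (analog 26° ↑): 240 + 26 = 266°
+90° (square ↑): 266 + 90 = 356°
+49° (analog 49° ↑): 356 + 49 = 405 → 405 − 360 = 45°
+221° (split-comp 41° ↑): 45 + 221 = 266°

266°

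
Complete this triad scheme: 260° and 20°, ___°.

140°

A triad places three hues 120° apart.
The full set through 20° is {20°, 140°, 260°}.
Given {20°, 260°}, the missing hue is 140°.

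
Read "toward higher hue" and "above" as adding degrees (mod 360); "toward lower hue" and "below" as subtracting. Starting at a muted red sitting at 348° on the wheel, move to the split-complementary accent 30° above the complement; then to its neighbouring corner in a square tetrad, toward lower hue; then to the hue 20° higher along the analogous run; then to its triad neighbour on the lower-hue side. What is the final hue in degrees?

8°

+210° (split-comp 30° ↑): 348 + 210 = 558 → 558 − 360 = 198°
−90° (square ↓): 198 − 90 = 108°
+20° (analog 20° ↑): 108 + 20 = 128°
−120° (triadic ↓): 128 − 120 = 8°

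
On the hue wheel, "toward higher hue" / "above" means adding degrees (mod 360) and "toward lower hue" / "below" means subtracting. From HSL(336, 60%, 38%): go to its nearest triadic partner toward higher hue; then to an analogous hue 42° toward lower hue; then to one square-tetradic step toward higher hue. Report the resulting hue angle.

144°

+120° (triadic ↑): 336 + 120 = 456 → 456 − 360 = 96°
−42° (analog 42° ↓): 96 − 42 = 54°
+90° (square ↑): 54 + 90 = 144°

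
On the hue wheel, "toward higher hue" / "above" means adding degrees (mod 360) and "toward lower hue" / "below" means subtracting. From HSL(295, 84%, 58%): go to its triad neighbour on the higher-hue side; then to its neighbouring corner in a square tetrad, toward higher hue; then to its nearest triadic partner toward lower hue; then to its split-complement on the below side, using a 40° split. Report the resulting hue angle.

triadic ↑ +120°: 295 + 120 = 415 → 415 − 360 = 55°
square ↑ +90°: 55 + 90 = 145°
triadic ↓ −120°: 145 − 120 = 25°
split-comp 40° ↓ +140°: 25 + 140 = 165°

165°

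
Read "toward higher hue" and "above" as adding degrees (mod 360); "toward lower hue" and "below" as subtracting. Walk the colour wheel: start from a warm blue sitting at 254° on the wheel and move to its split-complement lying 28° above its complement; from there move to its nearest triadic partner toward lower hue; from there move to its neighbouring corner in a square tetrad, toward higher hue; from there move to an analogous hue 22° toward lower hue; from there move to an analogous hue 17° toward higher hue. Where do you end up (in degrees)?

67°

+208° (split-comp 28° ↑): 254 + 208 = 462 → 462 − 360 = 102°
−120° (triadic ↓): 102 − 120 = -18 → -18 + 360 = 342°
+90° (square ↑): 342 + 90 = 432 → 432 − 360 = 72°
−22° (analog 22° ↓): 72 − 22 = 50°
+17° (analog 17° ↑): 50 + 17 = 67°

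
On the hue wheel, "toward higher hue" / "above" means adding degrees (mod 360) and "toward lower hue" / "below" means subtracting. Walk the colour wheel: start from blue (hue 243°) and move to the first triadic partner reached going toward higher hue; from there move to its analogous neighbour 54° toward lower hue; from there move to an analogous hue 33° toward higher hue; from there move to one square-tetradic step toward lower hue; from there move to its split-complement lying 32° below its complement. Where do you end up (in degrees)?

40°

+120° (triadic ↑): 243 + 120 = 363 → 363 − 360 = 3°
−54° (analog 54° ↓): 3 − 54 = -51 → -51 + 360 = 309°
+33° (analog 33° ↑): 309 + 33 = 342°
−90° (square ↓): 342 − 90 = 252°
+148° (split-comp 32° ↓): 252 + 148 = 400 → 400 − 360 = 40°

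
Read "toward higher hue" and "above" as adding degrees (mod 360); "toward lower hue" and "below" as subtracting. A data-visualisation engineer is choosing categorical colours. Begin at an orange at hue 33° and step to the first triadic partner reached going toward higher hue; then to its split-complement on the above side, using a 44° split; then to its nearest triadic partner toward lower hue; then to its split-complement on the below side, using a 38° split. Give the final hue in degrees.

39°

triadic ↑ +120°: 33 + 120 = 153°
split-comp 44° ↑ +224°: 153 + 224 = 377 → 377 − 360 = 17°
triadic ↓ −120°: 17 − 120 = -103 → -103 + 360 = 257°
split-comp 38° ↓ +142°: 257 + 142 = 399 → 399 − 360 = 39°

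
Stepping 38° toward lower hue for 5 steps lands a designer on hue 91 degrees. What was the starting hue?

5 steps of 38° (toward lower hue) give a net shift of −190°.
Start = end − shift: 91 + 190 = 281°

281°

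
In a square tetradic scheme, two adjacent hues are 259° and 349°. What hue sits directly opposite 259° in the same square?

A square tetradic scheme places four hues 90° apart; opposite corners are 180° apart.
259 + 180 = 439 → 439 − 360 = 79°

79°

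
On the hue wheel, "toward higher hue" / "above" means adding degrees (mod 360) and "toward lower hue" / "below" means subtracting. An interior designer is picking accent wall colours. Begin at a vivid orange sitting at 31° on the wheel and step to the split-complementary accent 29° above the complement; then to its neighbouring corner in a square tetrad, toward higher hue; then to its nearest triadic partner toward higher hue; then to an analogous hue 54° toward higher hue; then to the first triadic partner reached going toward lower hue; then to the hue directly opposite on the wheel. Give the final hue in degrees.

204°

31 + 209 = 240°   (split-comp 29° ↑)
240 + 90 = 330°   (square ↑)
330 + 120 = 450 → 450 − 360 = 90°   (triadic ↑)
90 + 54 = 144°   (analog 54° ↑)
144 − 120 = 24°   (triadic ↓)
24 + 180 = 204°   (complement)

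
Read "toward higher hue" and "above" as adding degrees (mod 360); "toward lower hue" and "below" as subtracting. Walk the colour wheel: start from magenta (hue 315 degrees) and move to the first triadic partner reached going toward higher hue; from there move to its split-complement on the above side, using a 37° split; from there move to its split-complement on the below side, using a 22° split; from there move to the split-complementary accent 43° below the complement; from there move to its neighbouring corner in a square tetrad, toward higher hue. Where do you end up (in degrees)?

315 + 120 = 435 → 435 − 360 = 75°   (triadic ↑)
75 + 217 = 292°   (split-comp 37° ↑)
292 + 158 = 450 → 450 − 360 = 90°   (split-comp 22° ↓)
90 + 137 = 227°   (split-comp 43° ↓)
227 + 90 = 317°   (square ↑)

317°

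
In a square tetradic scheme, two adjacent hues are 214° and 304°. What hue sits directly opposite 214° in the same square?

34°

A square tetradic scheme places four hues 90° apart; opposite corners are 180° apart.
214 + 180 = 394 → 394 − 360 = 34°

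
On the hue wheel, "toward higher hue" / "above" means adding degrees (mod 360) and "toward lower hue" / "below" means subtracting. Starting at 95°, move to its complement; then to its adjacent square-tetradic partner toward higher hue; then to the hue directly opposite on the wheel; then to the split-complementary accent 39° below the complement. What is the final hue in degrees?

326°

complement +180°: 95 + 180 = 275°
square ↑ +90°: 275 + 90 = 365 → 365 − 360 = 5°
complement +180°: 5 + 180 = 185°
split-comp 39° ↓ +141°: 185 + 141 = 326°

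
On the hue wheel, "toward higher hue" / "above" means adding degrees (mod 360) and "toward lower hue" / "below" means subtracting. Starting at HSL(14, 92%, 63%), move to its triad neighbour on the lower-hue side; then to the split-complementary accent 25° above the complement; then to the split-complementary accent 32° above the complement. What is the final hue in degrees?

311°

14 − 120 = -106 → -106 + 360 = 254°   (triadic ↓)
254 + 205 = 459 → 459 − 360 = 99°   (split-comp 25° ↑)
99 + 212 = 311°   (split-comp 32° ↑)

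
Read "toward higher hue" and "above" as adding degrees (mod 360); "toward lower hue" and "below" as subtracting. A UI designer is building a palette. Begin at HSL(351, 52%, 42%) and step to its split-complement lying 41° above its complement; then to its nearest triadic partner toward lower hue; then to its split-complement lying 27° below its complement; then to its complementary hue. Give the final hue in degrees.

+221° (split-comp 41° ↑): 351 + 221 = 572 → 572 − 360 = 212°
−120° (triadic ↓): 212 − 120 = 92°
+153° (split-comp 27° ↓): 92 + 153 = 245°
+180° (complement): 245 + 180 = 425 → 425 − 360 = 65°

65°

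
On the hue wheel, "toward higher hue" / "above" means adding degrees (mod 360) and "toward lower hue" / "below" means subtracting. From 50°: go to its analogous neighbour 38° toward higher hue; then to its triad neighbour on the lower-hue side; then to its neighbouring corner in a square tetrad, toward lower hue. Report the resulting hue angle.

238°

+38° (analog 38° ↑): 50 + 38 = 88°
−120° (triadic ↓): 88 − 120 = -32 → -32 + 360 = 328°
−90° (square ↓): 328 − 90 = 238°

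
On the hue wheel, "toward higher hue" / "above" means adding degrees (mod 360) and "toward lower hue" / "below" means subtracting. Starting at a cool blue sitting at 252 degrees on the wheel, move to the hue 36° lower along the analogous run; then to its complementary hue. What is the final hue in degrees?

36°

252 − 36 = 216°   (analog 36° ↓)
216 + 180 = 396 → 396 − 360 = 36°   (complement)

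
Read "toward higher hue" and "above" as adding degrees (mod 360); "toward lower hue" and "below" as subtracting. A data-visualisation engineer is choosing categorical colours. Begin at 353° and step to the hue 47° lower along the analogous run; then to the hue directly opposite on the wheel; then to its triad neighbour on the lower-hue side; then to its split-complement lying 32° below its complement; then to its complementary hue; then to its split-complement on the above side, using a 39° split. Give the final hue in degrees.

193°

353 − 47 = 306°   (analog 47° ↓)
306 + 180 = 486 → 486 − 360 = 126°   (complement)
126 − 120 = 6°   (triadic ↓)
6 + 148 = 154°   (split-comp 32° ↓)
154 + 180 = 334°   (complement)
334 + 219 = 553 → 553 − 360 = 193°   (split-comp 39° ↑)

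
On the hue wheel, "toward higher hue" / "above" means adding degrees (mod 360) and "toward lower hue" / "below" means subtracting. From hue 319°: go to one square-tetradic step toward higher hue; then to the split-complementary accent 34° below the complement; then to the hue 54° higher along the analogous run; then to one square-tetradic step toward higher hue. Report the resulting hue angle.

319 + 90 = 409 → 409 − 360 = 49°   (square ↑)
49 + 146 = 195°   (split-comp 34° ↓)
195 + 54 = 249°   (analog 54° ↑)
249 + 90 = 339°   (square ↑)

339°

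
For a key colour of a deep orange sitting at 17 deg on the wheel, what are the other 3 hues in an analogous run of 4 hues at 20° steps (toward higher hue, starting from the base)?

Analogous hues sit every 20° along the wheel.
17 + 20 = 37°
17 + 40 = 57°
17 + 60 = 77°

37°, 57°, 77°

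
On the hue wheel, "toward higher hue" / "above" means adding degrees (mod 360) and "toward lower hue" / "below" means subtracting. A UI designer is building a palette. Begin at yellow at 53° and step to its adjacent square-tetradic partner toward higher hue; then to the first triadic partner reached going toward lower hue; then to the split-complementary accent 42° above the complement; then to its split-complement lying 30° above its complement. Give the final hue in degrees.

square ↑ +90°: 53 + 90 = 143°
triadic ↓ −120°: 143 − 120 = 23°
split-comp 42° ↑ +222°: 23 + 222 = 245°
split-comp 30° ↑ +210°: 245 + 210 = 455 → 455 − 360 = 95°

95°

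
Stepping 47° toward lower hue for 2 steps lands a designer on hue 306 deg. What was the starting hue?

2 steps of 47° (toward lower hue) give a net shift of −94°.
Start = end − shift: 306 + 94 = 400 → 400 − 360 = 40°

40°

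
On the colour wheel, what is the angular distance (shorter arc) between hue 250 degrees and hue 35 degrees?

|250 − 35| = 215.
The shorter arc is 360 − 215 = 145°.

145°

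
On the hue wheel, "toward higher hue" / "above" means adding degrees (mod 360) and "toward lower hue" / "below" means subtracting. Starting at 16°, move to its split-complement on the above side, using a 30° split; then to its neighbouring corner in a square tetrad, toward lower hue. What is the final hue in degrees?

136°

split-comp 30° ↑ +210°: 16 + 210 = 226°
square ↓ −90°: 226 − 90 = 136°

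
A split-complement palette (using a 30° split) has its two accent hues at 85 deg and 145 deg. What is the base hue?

295°

The accents sit 30° either side of the complement, so the complement is their short-arc midpoint on the wheel.
Short-arc midpoint of 85° and 145°: 115°.
Base is 180° from the complement: 115 − 180 = -65 → -65 + 360 = 295°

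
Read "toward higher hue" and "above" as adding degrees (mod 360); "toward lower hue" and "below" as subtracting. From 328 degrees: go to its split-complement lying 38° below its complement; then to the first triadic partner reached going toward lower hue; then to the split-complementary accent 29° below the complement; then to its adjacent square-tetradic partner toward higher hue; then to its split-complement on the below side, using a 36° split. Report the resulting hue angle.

15°

+142° (split-comp 38° ↓): 328 + 142 = 470 → 470 − 360 = 110°
−120° (triadic ↓): 110 − 120 = -10 → -10 + 360 = 350°
+151° (split-comp 29° ↓): 350 + 151 = 501 → 501 − 360 = 141°
+90° (square ↑): 141 + 90 = 231°
+144° (split-comp 36° ↓): 231 + 144 = 375 → 375 − 360 = 15°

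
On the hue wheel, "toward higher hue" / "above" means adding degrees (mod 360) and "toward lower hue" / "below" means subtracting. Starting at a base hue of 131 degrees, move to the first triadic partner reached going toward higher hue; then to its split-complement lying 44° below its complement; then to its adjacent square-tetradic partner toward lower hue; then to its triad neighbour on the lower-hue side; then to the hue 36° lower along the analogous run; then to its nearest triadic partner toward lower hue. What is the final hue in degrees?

+120° (triadic ↑): 131 + 120 = 251°
+136° (split-comp 44° ↓): 251 + 136 = 387 → 387 − 360 = 27°
−90° (square ↓): 27 − 90 = -63 → -63 + 360 = 297°
−120° (triadic ↓): 297 − 120 = 177°
−36° (analog 36° ↓): 177 − 36 = 141°
−120° (triadic ↓): 141 − 120 = 21°

21°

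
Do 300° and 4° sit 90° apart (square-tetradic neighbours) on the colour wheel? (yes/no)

Angular distance: |300 − 4| = 296; shorter arc = 360 − 296 = 64°.
90° apart (square-tetradic neighbours) requires 90°.

no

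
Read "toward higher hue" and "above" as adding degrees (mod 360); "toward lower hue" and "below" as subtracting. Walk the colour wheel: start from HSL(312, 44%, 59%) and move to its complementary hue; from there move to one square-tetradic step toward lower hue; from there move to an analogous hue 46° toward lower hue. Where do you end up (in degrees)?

356°

complement +180°: 312 + 180 = 492 → 492 − 360 = 132°
square ↓ −90°: 132 − 90 = 42°
analog 46° ↓ −46°: 42 − 46 = -4 → -4 + 360 = 356°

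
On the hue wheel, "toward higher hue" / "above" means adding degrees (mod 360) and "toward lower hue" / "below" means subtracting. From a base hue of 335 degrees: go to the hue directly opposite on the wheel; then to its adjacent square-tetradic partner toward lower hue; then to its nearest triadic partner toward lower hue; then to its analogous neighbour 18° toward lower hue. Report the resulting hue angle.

287°

complement +180°: 335 + 180 = 515 → 515 − 360 = 155°
square ↓ −90°: 155 − 90 = 65°
triadic ↓ −120°: 65 − 120 = -55 → -55 + 360 = 305°
analog 18° ↓ −18°: 305 − 18 = 287°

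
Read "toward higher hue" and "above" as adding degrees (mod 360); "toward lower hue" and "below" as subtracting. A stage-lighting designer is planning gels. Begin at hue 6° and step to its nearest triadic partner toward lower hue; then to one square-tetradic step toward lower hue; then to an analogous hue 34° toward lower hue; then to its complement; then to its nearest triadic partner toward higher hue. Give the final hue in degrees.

62°

−120° (triadic ↓): 6 − 120 = -114 → -114 + 360 = 246°
−90° (square ↓): 246 − 90 = 156°
−34° (analog 34° ↓): 156 − 34 = 122°
+180° (complement): 122 + 180 = 302°
+120° (triadic ↑): 302 + 120 = 422 → 422 − 360 = 62°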